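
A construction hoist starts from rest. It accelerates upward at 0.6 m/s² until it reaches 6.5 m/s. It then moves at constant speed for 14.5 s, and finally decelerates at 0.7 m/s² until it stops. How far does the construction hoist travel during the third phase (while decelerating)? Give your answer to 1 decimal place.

30.2 m

Phase 1 (accelerating): v₀ = 0 m/s, a = 0.6 m/s².
v = v₀ + at → t = (6.5 − 0) / 0.6 = 10.8 s
v² = v₀² + 2aΔx → Δx = (6.5² − 0²)/(2·0.6) = 35.2 m

Phase 2 (constant speed): v₀ = 6.50 m/s, a = 0 m/s².
v = v₀ + at = 6.50 + (0)(14.5) = 6.50 m/s
Δx = v₀t + ½at² = 6.50·14.5 + 0.5·0·14.5² = 94.2 m

Phase 3 (decelerating): v₀ = 6.50 m/s, a = -0.7 m/s².
v = v₀ + at → t = (0 − 6.50) / -0.7 = 9.29 s
v² = v₀² + 2aΔx → Δx = (0² − 6.50²)/(2·-0.7) = 30.2 m
Distance in phase 3 = 30.2 m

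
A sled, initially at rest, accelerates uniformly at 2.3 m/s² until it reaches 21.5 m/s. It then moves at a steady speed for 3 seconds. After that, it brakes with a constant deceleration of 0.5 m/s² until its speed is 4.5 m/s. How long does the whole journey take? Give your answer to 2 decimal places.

Phase 1 (accelerating): v₀ = 0 m/s, a = 2.3 m/s².
v = v₀ + at → t = (21.5 − 0) / 2.3 = 9.35 s
v² = v₀² + 2aΔx → Δx = (21.5² − 0²)/(2·2.3) = 100 m

Phase 2 (constant speed): v₀ = 21.5 m/s, a = 0 m/s².
v = v₀ + at = 21.5 + (0)(3) = 21.5 m/s
Δx = v₀t + ½at² = 21.5·3 + 0.5·0·3² = 64.5 m

Phase 3 (decelerating): v₀ = 21.5 m/s, a = -0.5 m/s².
v = v₀ + at → t = (4.5 − 21.5) / -0.5 = 34.0 s
v² = v₀² + 2aΔx → Δx = (4.5² − 21.5²)/(2·-0.5) = 442 m
Total time = 9.35 + 3.00 + 34.0 = 46.3 s

46.35 s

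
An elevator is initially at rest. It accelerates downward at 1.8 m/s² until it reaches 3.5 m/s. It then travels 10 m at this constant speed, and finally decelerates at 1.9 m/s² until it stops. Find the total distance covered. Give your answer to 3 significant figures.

Phase 1 (accelerating): v₀ = 0 m/s, a = 1.8 m/s².
v = v₀ + at → t = (3.5 − 0) / 1.8 = 1.94 s
v² = v₀² + 2aΔx → Δx = (3.5² − 0²)/(2·1.8) = 3.40 m

Phase 2 (constant speed): v₀ = 3.50 m/s, a = 0 m/s².
Constant speed: t = d/v = 10/3.50 = 2.86 s

Phase 3 (decelerating): v₀ = 3.50 m/s, a = -1.9 m/s².
v = v₀ + at → t = (0 − 3.50) / -1.9 = 1.84 s
v² = v₀² + 2aΔx → Δx = (0² − 3.50²)/(2·-1.9) = 3.22 m
Total distance = 3.40 + 10.0 + 3.22 = 16.6 m

16.6 m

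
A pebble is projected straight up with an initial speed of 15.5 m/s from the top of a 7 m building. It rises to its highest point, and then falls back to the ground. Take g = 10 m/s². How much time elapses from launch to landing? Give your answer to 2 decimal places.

3.50 s

Phase 1 (rising): v₀ = 15.5 m/s, a = -10 m/s².
v = v₀ + at → t = (0 − 15.5) / -10 = 1.55 s
v² = v₀² + 2aΔx → Δx = (0² − 15.5²)/(2·-10) = 12.0 m

Phase 2 (falling): v₀ = 0 m/s, a = -10 m/s².
Falls 19.0 m from rest: t = √(2·19.0/10) = 1.95 s; v = g·t = 19.5 m/s.
Total time = 1.55 + 1.95 = 3.50 s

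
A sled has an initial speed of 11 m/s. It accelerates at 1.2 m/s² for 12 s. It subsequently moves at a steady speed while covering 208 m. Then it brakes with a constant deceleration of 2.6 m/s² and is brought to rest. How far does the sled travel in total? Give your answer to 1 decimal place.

550.5 m

Phase 1 (accelerating): v₀ = 11.0 m/s, a = 1.2 m/s².
v = v₀ + at = 11.0 + (1.2)(12) = 25.4 m/s
Δx = v₀t + ½at² = 11.0·12 + 0.5·1.2·12² = 218 m

Phase 2 (constant speed): v₀ = 25.4 m/s, a = 0 m/s².
Constant speed: t = d/v = 208/25.4 = 8.19 s

Phase 3 (decelerating): v₀ = 25.4 m/s, a = -2.6 m/s².
v = v₀ + at → t = (0 − 25.4) / -2.6 = 9.77 s
v² = v₀² + 2aΔx → Δx = (0² − 25.4²)/(2·-2.6) = 124 m
Total distance = 218 + 208 + 124 = 550 m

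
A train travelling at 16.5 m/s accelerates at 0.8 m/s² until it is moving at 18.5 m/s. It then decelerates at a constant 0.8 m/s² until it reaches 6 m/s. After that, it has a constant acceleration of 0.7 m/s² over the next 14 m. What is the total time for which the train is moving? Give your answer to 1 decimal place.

Phase 1 (accelerating): v₀ = 16.5 m/s, a = 0.8 m/s².
v = v₀ + at → t = (18.5 − 16.5) / 0.8 = 2.50 s
v² = v₀² + 2aΔx → Δx = (18.5² − 16.5²)/(2·0.8) = 43.8 m

Phase 2 (decelerating): v₀ = 18.5 m/s, a = -0.8 m/s².
v = v₀ + at → t = (6 − 18.5) / -0.8 = 15.6 s
v² = v₀² + 2aΔx → Δx = (6² − 18.5²)/(2·-0.8) = 191 m

Phase 3 (accelerating): v₀ = 6.00 m/s, a = 0.7 m/s².
v² = v₀² + 2aΔx = 6.00² + 2·0.7·14 = 55.6 → v = 7.46 m/s
t = (v − v₀)/a = (7.46 − 6.00)/0.7 = 2.08 s
Total time = 2.50 + 15.6 + 2.08 = 20.2 s

20.2 s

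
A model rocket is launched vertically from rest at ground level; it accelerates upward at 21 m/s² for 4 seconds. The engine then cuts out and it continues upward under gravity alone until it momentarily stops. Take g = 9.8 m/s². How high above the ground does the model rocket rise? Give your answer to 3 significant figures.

Phase 1 (powered ascent): v₀ = 0 m/s, a = 21 m/s².
v = v₀ + at = 0 + (21)(4) = 84.0 m/s
Δx = v₀t + ½at² = 0·4 + 0.5·21·4² = 168 m

Phase 2 (coasting upward): v₀ = 84.0 m/s, a = -9.8 m/s².
v = v₀ + at → t = (0 − 84.0) / -9.8 = 8.57 s
v² = v₀² + 2aΔx → Δx = (0² − 84.0²)/(2·-9.8) = 360 m
Maximum height = 168 + 360 = 528 m

528 m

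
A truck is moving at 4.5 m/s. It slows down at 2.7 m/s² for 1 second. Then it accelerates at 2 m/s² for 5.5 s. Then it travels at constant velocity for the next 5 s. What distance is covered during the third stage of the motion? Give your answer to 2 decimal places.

Phase 1 (decelerating): v₀ = 4.50 m/s, a = -2.7 m/s².
v = v₀ + at = 4.50 + (-2.7)(1) = 1.80 m/s
Δx = v₀t + ½at² = 4.50·1 + 0.5·-2.7·1² = 3.15 m

Phase 2 (accelerating): v₀ = 1.80 m/s, a = 2 m/s².
v = v₀ + at = 1.80 + (2)(5.5) = 12.8 m/s
Δx = v₀t + ½at² = 1.80·5.5 + 0.5·2·5.5² = 40.1 m

Phase 3 (constant speed): v₀ = 12.8 m/s, a = 0 m/s².
v = v₀ + at = 12.8 + (0)(5) = 12.8 m/s
Δx = v₀t + ½at² = 12.8·5 + 0.5·0·5² = 64.0 m
Distance in phase 3 = 64.0 m

64.00 m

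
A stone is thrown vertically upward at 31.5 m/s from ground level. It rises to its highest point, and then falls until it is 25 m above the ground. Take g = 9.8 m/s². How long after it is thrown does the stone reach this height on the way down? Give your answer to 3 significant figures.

Phase 1 (rising): v₀ = 31.5 m/s, a = -9.8 m/s².
v = v₀ + at → t = (0 − 31.5) / -9.8 = 3.21 s
v² = v₀² + 2aΔx → Δx = (0² − 31.5²)/(2·-9.8) = 50.6 m

Phase 2 (falling): v₀ = 0 m/s, a = -9.8 m/s².
Falls 25.6 m from rest: t = √(2·25.6/9.8) = 2.29 s; v = g·t = 22.4 m/s.
Total time = 3.21 + 2.29 = 5.50 s

5.50 s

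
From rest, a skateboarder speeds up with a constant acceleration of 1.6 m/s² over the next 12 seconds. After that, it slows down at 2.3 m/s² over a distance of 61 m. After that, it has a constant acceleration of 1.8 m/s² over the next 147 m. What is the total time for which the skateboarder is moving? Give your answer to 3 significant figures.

Phase 1 (accelerating): v₀ = 0 m/s, a = 1.6 m/s².
v = v₀ + at = 0 + (1.6)(12) = 19.2 m/s
Δx = v₀t + ½at² = 0·12 + 0.5·1.6·12² = 115 m

Phase 2 (decelerating): v₀ = 19.2 m/s, a = -2.3 m/s².
v² = v₀² + 2aΔx = 19.2² + 2·-2.3·61 = 88.0 → v = 9.38 m/s
t = (v − v₀)/a = (9.38 − 19.2)/-2.3 = 4.27 s

Phase 3 (accelerating): v₀ = 9.38 m/s, a = 1.8 m/s².
v² = v₀² + 2aΔx = 9.38² + 2·1.8·147 = 617 → v = 24.8 m/s
t = (v − v₀)/a = (24.8 − 9.38)/1.8 = 8.59 s
Total time = 12.0 + 4.27 + 8.59 = 24.9 s

24.9 s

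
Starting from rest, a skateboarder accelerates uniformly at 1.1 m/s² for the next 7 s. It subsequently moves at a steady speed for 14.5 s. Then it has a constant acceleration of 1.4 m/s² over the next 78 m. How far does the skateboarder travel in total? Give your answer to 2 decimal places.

Phase 1 (accelerating): v₀ = 0 m/s, a = 1.1 m/s².
v = v₀ + at = 0 + (1.1)(7) = 7.70 m/s
Δx = v₀t + ½at² = 0·7 + 0.5·1.1·7² = 27.0 m

Phase 2 (constant speed): v₀ = 7.70 m/s, a = 0 m/s².
v = v₀ + at = 7.70 + (0)(14.5) = 7.70 m/s
Δx = v₀t + ½at² = 7.70·14.5 + 0.5·0·14.5² = 112 m

Phase 3 (accelerating): v₀ = 7.70 m/s, a = 1.4 m/s².
v² = v₀² + 2aΔx = 7.70² + 2·1.4·78 = 278 → v = 16.7 m/s
t = (v − v₀)/a = (16.7 − 7.70)/1.4 = 6.40 s
Total distance = 27.0 + 112 + 78.0 = 217 m

216.60 m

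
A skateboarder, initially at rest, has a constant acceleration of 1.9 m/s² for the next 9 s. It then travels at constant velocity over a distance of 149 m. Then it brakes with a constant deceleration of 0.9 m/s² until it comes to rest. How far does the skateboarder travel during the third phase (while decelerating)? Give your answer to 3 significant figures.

Phase 1 (accelerating): v₀ = 0 m/s, a = 1.9 m/s².
v = v₀ + at = 0 + (1.9)(9) = 17.1 m/s
Δx = v₀t + ½at² = 0·9 + 0.5·1.9·9² = 76.9 m

Phase 2 (constant speed): v₀ = 17.1 m/s, a = 0 m/s².
Constant speed: t = d/v = 149/17.1 = 8.71 s

Phase 3 (decelerating): v₀ = 17.1 m/s, a = -0.9 m/s².
v = v₀ + at → t = (0 − 17.1) / -0.9 = 19.0 s
v² = v₀² + 2aΔx → Δx = (0² − 17.1²)/(2·-0.9) = 162 m
Distance in phase 3 = 162 m

162 m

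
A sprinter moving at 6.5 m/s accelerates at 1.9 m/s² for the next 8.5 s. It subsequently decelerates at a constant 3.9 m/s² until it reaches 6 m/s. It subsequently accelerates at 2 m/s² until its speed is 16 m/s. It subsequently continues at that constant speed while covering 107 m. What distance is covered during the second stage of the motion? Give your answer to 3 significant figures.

Phase 1 (accelerating): v₀ = 6.50 m/s, a = 1.9 m/s².
v = v₀ + at = 6.50 + (1.9)(8.5) = 22.6 m/s
Δx = v₀t + ½at² = 6.50·8.5 + 0.5·1.9·8.5² = 124 m

Phase 2 (decelerating): v₀ = 22.6 m/s, a = -3.9 m/s².
v = v₀ + at → t = (6 − 22.6) / -3.9 = 4.27 s
v² = v₀² + 2aΔx → Δx = (6² − 22.6²)/(2·-3.9) = 61.2 m
Distance in phase 2 = 61.2 m

61.2 m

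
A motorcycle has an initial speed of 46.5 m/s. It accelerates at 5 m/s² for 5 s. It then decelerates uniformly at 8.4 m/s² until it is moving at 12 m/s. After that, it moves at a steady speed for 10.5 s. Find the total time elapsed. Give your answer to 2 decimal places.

22.58 s

Phase 1 (accelerating): v₀ = 46.5 m/s, a = 5 m/s².
v = v₀ + at = 46.5 + (5)(5) = 71.5 m/s
Δx = v₀t + ½at² = 46.5·5 + 0.5·5·5² = 295 m

Phase 2 (decelerating): v₀ = 71.5 m/s, a = -8.4 m/s².
v = v₀ + at → t = (12 − 71.5) / -8.4 = 7.08 s
v² = v₀² + 2aΔx → Δx = (12² − 71.5²)/(2·-8.4) = 296 m

Phase 3 (constant speed): v₀ = 12.0 m/s, a = 0 m/s².
v = v₀ + at = 12.0 + (0)(10.5) = 12.0 m/s
Δx = v₀t + ½at² = 12.0·10.5 + 0.5·0·10.5² = 126 m
Total time = 5.00 + 7.08 + 10.5 = 22.6 s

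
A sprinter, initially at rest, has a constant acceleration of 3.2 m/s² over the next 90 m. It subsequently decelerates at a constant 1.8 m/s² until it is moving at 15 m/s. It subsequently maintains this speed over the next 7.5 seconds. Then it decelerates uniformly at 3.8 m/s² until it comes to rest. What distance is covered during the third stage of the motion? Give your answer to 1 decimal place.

112.5 m

Phase 1 (accelerating): v₀ = 0 m/s, a = 3.2 m/s².
v² = v₀² + 2aΔx = 0² + 2·3.2·90 = 576 → v = 24.0 m/s
t = (v − v₀)/a = (24.0 − 0)/3.2 = 7.50 s

Phase 2 (decelerating): v₀ = 24.0 m/s, a = -1.8 m/s².
v = v₀ + at → t = (15 − 24.0) / -1.8 = 5.00 s
v² = v₀² + 2aΔx → Δx = (15² − 24.0²)/(2·-1.8) = 97.5 m

Phase 3 (constant speed): v₀ = 15.0 m/s, a = 0 m/s².
v = v₀ + at = 15.0 + (0)(7.5) = 15.0 m/s
Δx = v₀t + ½at² = 15.0·7.5 + 0.5·0·7.5² = 112 m
Distance in phase 3 = 112 m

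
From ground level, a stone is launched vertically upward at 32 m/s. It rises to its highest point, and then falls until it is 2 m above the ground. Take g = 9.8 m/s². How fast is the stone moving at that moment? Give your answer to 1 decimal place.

31.4 m/s

Phase 1 (rising): v₀ = 32.0 m/s, a = -9.8 m/s².
v = v₀ + at → t = (0 − 32.0) / -9.8 = 3.27 s
v² = v₀² + 2aΔx → Δx = (0² − 32.0²)/(2·-9.8) = 52.2 m

Phase 2 (falling): v₀ = 0 m/s, a = -9.8 m/s².
Falls 50.2 m from rest: t = √(2·50.2/9.8) = 3.20 s; v = g·t = 31.4 m/s.
Final speed = 31.4 m/s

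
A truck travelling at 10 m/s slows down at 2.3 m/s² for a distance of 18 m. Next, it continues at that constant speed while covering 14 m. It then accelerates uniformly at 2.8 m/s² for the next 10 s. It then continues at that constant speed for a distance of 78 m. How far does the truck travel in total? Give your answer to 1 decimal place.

Phase 1 (decelerating): v₀ = 10.0 m/s, a = -2.3 m/s².
v² = v₀² + 2aΔx = 10.0² + 2·-2.3·18 = 17.2 → v = 4.15 m/s
t = (v − v₀)/a = (4.15 − 10.0)/-2.3 = 2.54 s

Phase 2 (constant speed): v₀ = 4.15 m/s, a = 0 m/s².
Constant speed: t = d/v = 14/4.15 = 3.38 s

Phase 3 (accelerating): v₀ = 4.15 m/s, a = 2.8 m/s².
v = v₀ + at = 4.15 + (2.8)(10) = 32.1 m/s
Δx = v₀t + ½at² = 4.15·10 + 0.5·2.8·10² = 181 m

Phase 4 (constant speed): v₀ = 32.1 m/s, a = 0 m/s².
Constant speed: t = d/v = 78/32.1 = 2.43 s
Total distance = 18.0 + 14.0 + 181 + 78.0 = 291 m

291.5 m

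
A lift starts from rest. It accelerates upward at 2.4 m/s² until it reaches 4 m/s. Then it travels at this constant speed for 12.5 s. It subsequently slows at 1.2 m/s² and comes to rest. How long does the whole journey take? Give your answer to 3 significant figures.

17.5 s

Phase 1 (accelerating): v₀ = 0 m/s, a = 2.4 m/s².
v = v₀ + at → t = (4 − 0) / 2.4 = 1.67 s
v² = v₀² + 2aΔx → Δx = (4² − 0²)/(2·2.4) = 3.33 m

Phase 2 (constant speed): v₀ = 4.00 m/s, a = 0 m/s².
v = v₀ + at = 4.00 + (0)(12.5) = 4.00 m/s
Δx = v₀t + ½at² = 4.00·12.5 + 0.5·0·12.5² = 50.0 m

Phase 3 (decelerating): v₀ = 4.00 m/s, a = -1.2 m/s².
v = v₀ + at → t = (0 − 4.00) / -1.2 = 3.33 s
v² = v₀² + 2aΔx → Δx = (0² − 4.00²)/(2·-1.2) = 6.67 m
Total time = 1.67 + 12.5 + 3.33 = 17.5 s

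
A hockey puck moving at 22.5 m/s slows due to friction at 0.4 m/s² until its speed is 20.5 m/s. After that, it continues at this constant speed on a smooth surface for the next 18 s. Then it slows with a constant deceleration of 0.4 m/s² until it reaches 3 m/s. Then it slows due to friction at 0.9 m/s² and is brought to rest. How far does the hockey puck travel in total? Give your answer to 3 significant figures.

Phase 1 (decelerating): v₀ = 22.5 m/s, a = -0.4 m/s².
v = v₀ + at → t = (20.5 − 22.5) / -0.4 = 5.00 s
v² = v₀² + 2aΔx → Δx = (20.5² − 22.5²)/(2·-0.4) = 108 m

Phase 2 (constant speed): v₀ = 20.5 m/s, a = 0 m/s².
v = v₀ + at = 20.5 + (0)(18) = 20.5 m/s
Δx = v₀t + ½at² = 20.5·18 + 0.5·0·18² = 369 m

Phase 3 (decelerating): v₀ = 20.5 m/s, a = -0.4 m/s².
v = v₀ + at → t = (3 − 20.5) / -0.4 = 43.8 s
v² = v₀² + 2aΔx → Δx = (3² − 20.5²)/(2·-0.4) = 514 m

Phase 4 (decelerating): v₀ = 3.00 m/s, a = -0.9 m/s².
v = v₀ + at → t = (0 − 3.00) / -0.9 = 3.33 s
v² = v₀² + 2aΔx → Δx = (0² − 3.00²)/(2·-0.9) = 5.00 m
Total distance = 108 + 369 + 514 + 5.00 = 996 m

996 m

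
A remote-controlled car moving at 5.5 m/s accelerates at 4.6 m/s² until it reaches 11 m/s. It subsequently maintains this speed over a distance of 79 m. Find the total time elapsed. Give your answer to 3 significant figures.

8.38 s

Phase 1 (accelerating): v₀ = 5.50 m/s, a = 4.6 m/s².
v = v₀ + at → t = (11 − 5.50) / 4.6 = 1.20 s
v² = v₀² + 2aΔx → Δx = (11² − 5.50²)/(2·4.6) = 9.86 m

Phase 2 (constant speed): v₀ = 11.0 m/s, a = 0 m/s².
Constant speed: t = d/v = 79/11.0 = 7.18 s
Total time = 1.20 + 7.18 = 8.38 s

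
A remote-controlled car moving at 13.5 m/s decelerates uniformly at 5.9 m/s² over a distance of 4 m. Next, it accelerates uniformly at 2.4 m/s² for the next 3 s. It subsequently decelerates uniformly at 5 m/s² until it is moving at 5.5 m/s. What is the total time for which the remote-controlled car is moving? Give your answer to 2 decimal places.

Phase 1 (decelerating): v₀ = 13.5 m/s, a = -5.9 m/s².
v² = v₀² + 2aΔx = 13.5² + 2·-5.9·4 = 135 → v = 11.6 m/s
t = (v − v₀)/a = (11.6 − 13.5)/-5.9 = 0.318 s

Phase 2 (accelerating): v₀ = 11.6 m/s, a = 2.4 m/s².
v = v₀ + at = 11.6 + (2.4)(3) = 18.8 m/s
Δx = v₀t + ½at² = 11.6·3 + 0.5·2.4·3² = 45.7 m

Phase 3 (decelerating): v₀ = 18.8 m/s, a = -5 m/s².
v = v₀ + at → t = (5.5 − 18.8) / -5 = 2.66 s
v² = v₀² + 2aΔx → Δx = (5.5² − 18.8²)/(2·-5) = 32.4 m
Total time = 0.318 + 3.00 + 2.66 = 5.98 s

5.98 s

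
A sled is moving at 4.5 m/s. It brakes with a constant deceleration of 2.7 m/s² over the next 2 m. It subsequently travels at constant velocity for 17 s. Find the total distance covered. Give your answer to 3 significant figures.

Phase 1 (decelerating): v₀ = 4.50 m/s, a = -2.7 m/s².
v² = v₀² + 2aΔx = 4.50² + 2·-2.7·2 = 9.45 → v = 3.07 m/s
t = (v − v₀)/a = (3.07 − 4.50)/-2.7 = 0.528 s

Phase 2 (constant speed): v₀ = 3.07 m/s, a = 0 m/s².
v = v₀ + at = 3.07 + (0)(17) = 3.07 m/s
Δx = v₀t + ½at² = 3.07·17 + 0.5·0·17² = 52.3 m
Total distance = 2.00 + 52.3 = 54.3 m

54.3 m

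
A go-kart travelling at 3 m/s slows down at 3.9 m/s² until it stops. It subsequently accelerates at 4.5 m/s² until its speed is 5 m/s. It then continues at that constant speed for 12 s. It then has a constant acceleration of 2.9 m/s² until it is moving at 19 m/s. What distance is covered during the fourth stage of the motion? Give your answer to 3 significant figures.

57.9 m

Phase 1 (decelerating): v₀ = 3.00 m/s, a = -3.9 m/s².
v = v₀ + at → t = (0 − 3.00) / -3.9 = 0.769 s
v² = v₀² + 2aΔx → Δx = (0² − 3.00²)/(2·-3.9) = 1.15 m

Phase 2 (accelerating): v₀ = 0 m/s, a = 4.5 m/s².
v = v₀ + at → t = (5 − 0) / 4.5 = 1.11 s
v² = v₀² + 2aΔx → Δx = (5² − 0²)/(2·4.5) = 2.78 m

Phase 3 (constant speed): v₀ = 5.00 m/s, a = 0 m/s².
v = v₀ + at = 5.00 + (0)(12) = 5.00 m/s
Δx = v₀t + ½at² = 5.00·12 + 0.5·0·12² = 60.0 m

Phase 4 (accelerating): v₀ = 5.00 m/s, a = 2.9 m/s².
v = v₀ + at → t = (19 − 5.00) / 2.9 = 4.83 s
v² = v₀² + 2aΔx → Δx = (19² − 5.00²)/(2·2.9) = 57.9 m
Distance in phase 4 = 57.9 m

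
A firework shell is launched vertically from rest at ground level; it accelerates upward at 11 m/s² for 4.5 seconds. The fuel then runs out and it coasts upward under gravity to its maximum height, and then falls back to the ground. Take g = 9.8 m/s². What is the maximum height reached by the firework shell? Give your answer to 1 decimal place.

236.4 m

Phase 1 (powered ascent): v₀ = 0 m/s, a = 11 m/s².
v = v₀ + at = 0 + (11)(4.5) = 49.5 m/s
Δx = v₀t + ½at² = 0·4.5 + 0.5·11·4.5² = 111 m

Phase 2 (coasting upward): v₀ = 49.5 m/s, a = -9.8 m/s².
v = v₀ + at → t = (0 − 49.5) / -9.8 = 5.05 s
v² = v₀² + 2aΔx → Δx = (0² − 49.5²)/(2·-9.8) = 125 m
Maximum height = 111 + 125 = 236 m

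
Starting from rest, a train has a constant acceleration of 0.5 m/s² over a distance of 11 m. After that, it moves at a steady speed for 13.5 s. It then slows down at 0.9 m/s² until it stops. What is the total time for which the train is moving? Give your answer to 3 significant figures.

23.8 s

Phase 1 (accelerating): v₀ = 0 m/s, a = 0.5 m/s².
v² = v₀² + 2aΔx = 0² + 2·0.5·11 = 11.0 → v = 3.32 m/s
t = (v − v₀)/a = (3.32 − 0)/0.5 = 6.63 s

Phase 2 (constant speed): v₀ = 3.32 m/s, a = 0 m/s².
v = v₀ + at = 3.32 + (0)(13.5) = 3.32 m/s
Δx = v₀t + ½at² = 3.32·13.5 + 0.5·0·13.5² = 44.8 m

Phase 3 (decelerating): v₀ = 3.32 m/s, a = -0.9 m/s².
v = v₀ + at → t = (0 − 3.32) / -0.9 = 3.69 s
v² = v₀² + 2aΔx → Δx = (0² − 3.32²)/(2·-0.9) = 6.11 m
Total time = 6.63 + 13.5 + 3.69 = 23.8 s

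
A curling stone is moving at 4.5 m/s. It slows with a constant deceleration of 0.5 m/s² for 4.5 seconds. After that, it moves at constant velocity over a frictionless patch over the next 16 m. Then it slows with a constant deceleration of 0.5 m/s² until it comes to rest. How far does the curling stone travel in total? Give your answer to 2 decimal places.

36.25 m

Phase 1 (decelerating): v₀ = 4.50 m/s, a = -0.5 m/s².
v = v₀ + at = 4.50 + (-0.5)(4.5) = 2.25 m/s
Δx = v₀t + ½at² = 4.50·4.5 + 0.5·-0.5·4.5² = 15.2 m

Phase 2 (constant speed): v₀ = 2.25 m/s, a = 0 m/s².
Constant speed: t = d/v = 16/2.25 = 7.11 s

Phase 3 (decelerating): v₀ = 2.25 m/s, a = -0.5 m/s².
v = v₀ + at → t = (0 − 2.25) / -0.5 = 4.50 s
v² = v₀² + 2aΔx → Δx = (0² − 2.25²)/(2·-0.5) = 5.06 m
Total distance = 15.2 + 16.0 + 5.06 = 36.2 m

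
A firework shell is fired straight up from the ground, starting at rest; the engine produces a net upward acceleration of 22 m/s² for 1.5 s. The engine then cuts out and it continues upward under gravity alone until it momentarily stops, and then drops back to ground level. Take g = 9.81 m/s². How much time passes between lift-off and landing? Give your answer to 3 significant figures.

Phase 1 (powered ascent): v₀ = 0 m/s, a = 22 m/s².
v = v₀ + at = 0 + (22)(1.5) = 33.0 m/s
Δx = v₀t + ½at² = 0·1.5 + 0.5·22·1.5² = 24.8 m

Phase 2 (coasting upward): v₀ = 33.0 m/s, a = -9.81 m/s².
v = v₀ + at → t = (0 − 33.0) / -9.81 = 3.36 s
v² = v₀² + 2aΔx → Δx = (0² − 33.0²)/(2·-9.81) = 55.5 m

Phase 3 (free fall): v₀ = 0 m/s, a = -9.81 m/s².
Falls 80.3 m from rest: t = √(2·80.3/9.81) = 4.04 s; v = g·t = 39.7 m/s.
Total time = 1.50 + 3.36 + 4.04 = 8.91 s

8.91 s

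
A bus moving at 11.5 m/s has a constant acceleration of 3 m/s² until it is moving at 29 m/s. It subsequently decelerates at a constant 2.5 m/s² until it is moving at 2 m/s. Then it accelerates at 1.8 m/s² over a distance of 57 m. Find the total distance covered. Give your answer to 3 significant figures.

343 m

Phase 1 (accelerating): v₀ = 11.5 m/s, a = 3 m/s².
v = v₀ + at → t = (29 − 11.5) / 3 = 5.83 s
v² = v₀² + 2aΔx → Δx = (29² − 11.5²)/(2·3) = 118 m

Phase 2 (decelerating): v₀ = 29.0 m/s, a = -2.5 m/s².
v = v₀ + at → t = (2 − 29.0) / -2.5 = 10.8 s
v² = v₀² + 2aΔx → Δx = (2² − 29.0²)/(2·-2.5) = 167 m

Phase 3 (accelerating): v₀ = 2.00 m/s, a = 1.8 m/s².
v² = v₀² + 2aΔx = 2.00² + 2·1.8·57 = 209 → v = 14.5 m/s
t = (v − v₀)/a = (14.5 − 2.00)/1.8 = 6.92 s
Total distance = 118 + 167 + 57.0 = 343 m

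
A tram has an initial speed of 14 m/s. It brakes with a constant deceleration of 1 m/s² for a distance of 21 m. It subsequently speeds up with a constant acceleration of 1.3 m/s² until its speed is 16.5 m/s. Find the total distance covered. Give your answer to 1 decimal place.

66.5 m

Phase 1 (decelerating): v₀ = 14.0 m/s, a = -1 m/s².
v² = v₀² + 2aΔx = 14.0² + 2·-1·21 = 154 → v = 12.4 m/s
t = (v − v₀)/a = (12.4 − 14.0)/-1 = 1.59 s

Phase 2 (accelerating): v₀ = 12.4 m/s, a = 1.3 m/s².
v = v₀ + at → t = (16.5 − 12.4) / 1.3 = 3.15 s
v² = v₀² + 2aΔx → Δx = (16.5² − 12.4²)/(2·1.3) = 45.5 m
Total distance = 21.0 + 45.5 = 66.5 m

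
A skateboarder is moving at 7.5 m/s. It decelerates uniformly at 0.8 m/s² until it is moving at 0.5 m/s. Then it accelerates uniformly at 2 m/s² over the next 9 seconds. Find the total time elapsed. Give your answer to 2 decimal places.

17.75 s

Phase 1 (decelerating): v₀ = 7.50 m/s, a = -0.8 m/s².
v = v₀ + at → t = (0.5 − 7.50) / -0.8 = 8.75 s
v² = v₀² + 2aΔx → Δx = (0.5² − 7.50²)/(2·-0.8) = 35.0 m

Phase 2 (accelerating): v₀ = 0.500 m/s, a = 2 m/s².
v = v₀ + at = 0.500 + (2)(9) = 18.5 m/s
Δx = v₀t + ½at² = 0.500·9 + 0.5·2·9² = 85.5 m
Total time = 8.75 + 9.00 = 17.8 s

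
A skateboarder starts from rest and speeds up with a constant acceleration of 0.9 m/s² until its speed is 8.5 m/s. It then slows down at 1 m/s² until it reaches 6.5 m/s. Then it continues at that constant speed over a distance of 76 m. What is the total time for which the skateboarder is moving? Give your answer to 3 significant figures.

23.1 s

Phase 1 (accelerating): v₀ = 0 m/s, a = 0.9 m/s².
v = v₀ + at → t = (8.5 − 0) / 0.9 = 9.44 s
v² = v₀² + 2aΔx → Δx = (8.5² − 0²)/(2·0.9) = 40.1 m

Phase 2 (decelerating): v₀ = 8.50 m/s, a = -1 m/s².
v = v₀ + at → t = (6.5 − 8.50) / -1 = 2.00 s
v² = v₀² + 2aΔx → Δx = (6.5² − 8.50²)/(2·-1) = 15.0 m

Phase 3 (constant speed): v₀ = 6.50 m/s, a = 0 m/s².
Constant speed: t = d/v = 76/6.50 = 11.7 s
Total time = 9.44 + 2.00 + 11.7 = 23.1 s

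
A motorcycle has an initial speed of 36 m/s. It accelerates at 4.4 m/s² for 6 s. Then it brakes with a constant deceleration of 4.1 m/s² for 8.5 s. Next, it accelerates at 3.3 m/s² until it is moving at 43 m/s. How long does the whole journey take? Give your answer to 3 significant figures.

Phase 1 (accelerating): v₀ = 36.0 m/s, a = 4.4 m/s².
v = v₀ + at = 36.0 + (4.4)(6) = 62.4 m/s
Δx = v₀t + ½at² = 36.0·6 + 0.5·4.4·6² = 295 m

Phase 2 (decelerating): v₀ = 62.4 m/s, a = -4.1 m/s².
v = v₀ + at = 62.4 + (-4.1)(8.5) = 27.6 m/s
Δx = v₀t + ½at² = 62.4·8.5 + 0.5·-4.1·8.5² = 382 m

Phase 3 (accelerating): v₀ = 27.6 m/s, a = 3.3 m/s².
v = v₀ + at → t = (43 − 27.6) / 3.3 = 4.68 s
v² = v₀² + 2aΔx → Δx = (43² − 27.6²)/(2·3.3) = 165 m
Total time = 6.00 + 8.50 + 4.68 = 19.2 s

19.2 s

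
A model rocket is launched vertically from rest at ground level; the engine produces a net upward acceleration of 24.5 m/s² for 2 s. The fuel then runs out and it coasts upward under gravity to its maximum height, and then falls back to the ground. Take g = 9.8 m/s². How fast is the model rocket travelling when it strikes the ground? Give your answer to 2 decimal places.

57.98 m/s

Phase 1 (powered ascent): v₀ = 0 m/s, a = 24.5 m/s².
v = v₀ + at = 0 + (24.5)(2) = 49.0 m/s
Δx = v₀t + ½at² = 0·2 + 0.5·24.5·2² = 49.0 m

Phase 2 (coasting upward): v₀ = 49.0 m/s, a = -9.8 m/s².
v = v₀ + at → t = (0 − 49.0) / -9.8 = 5.00 s
v² = v₀² + 2aΔx → Δx = (0² − 49.0²)/(2·-9.8) = 122 m

Phase 3 (free fall): v₀ = 0 m/s, a = -9.8 m/s².
Falls 172 m from rest: t = √(2·172/9.8) = 5.92 s; v = g·t = 58.0 m/s.
Impact speed = 58.0 m/s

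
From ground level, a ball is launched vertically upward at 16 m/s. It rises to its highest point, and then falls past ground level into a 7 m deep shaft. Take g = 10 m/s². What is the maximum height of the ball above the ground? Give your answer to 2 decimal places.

Phase 1 (rising): v₀ = 16.0 m/s, a = -10 m/s².
v = v₀ + at → t = (0 − 16.0) / -10 = 1.60 s
v² = v₀² + 2aΔx → Δx = (0² − 16.0²)/(2·-10) = 12.8 m
Maximum height = 12.8 m

12.80 m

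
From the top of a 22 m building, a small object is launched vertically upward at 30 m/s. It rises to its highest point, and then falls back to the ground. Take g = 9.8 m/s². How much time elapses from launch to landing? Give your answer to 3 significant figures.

6.78 s

Phase 1 (rising): v₀ = 30.0 m/s, a = -9.8 m/s².
v = v₀ + at → t = (0 − 30.0) / -9.8 = 3.06 s
v² = v₀² + 2aΔx → Δx = (0² − 30.0²)/(2·-9.8) = 45.9 m

Phase 2 (falling): v₀ = 0 m/s, a = -9.8 m/s².
Falls 67.9 m from rest: t = √(2·67.9/9.8) = 3.72 s; v = g·t = 36.5 m/s.
Total time = 3.06 + 3.72 = 6.78 s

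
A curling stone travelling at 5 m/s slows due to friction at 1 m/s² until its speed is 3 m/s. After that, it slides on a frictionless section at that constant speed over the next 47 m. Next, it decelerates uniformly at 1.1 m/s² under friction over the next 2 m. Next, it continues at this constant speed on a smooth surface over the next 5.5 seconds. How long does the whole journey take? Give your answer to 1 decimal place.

23.9 s

Phase 1 (decelerating): v₀ = 5.00 m/s, a = -1 m/s².
v = v₀ + at → t = (3 − 5.00) / -1 = 2.00 s
v² = v₀² + 2aΔx → Δx = (3² − 5.00²)/(2·-1) = 8.00 m

Phase 2 (constant speed): v₀ = 3.00 m/s, a = 0 m/s².
Constant speed: t = d/v = 47/3.00 = 15.7 s

Phase 3 (decelerating): v₀ = 3.00 m/s, a = -1.1 m/s².
v² = v₀² + 2aΔx = 3.00² + 2·-1.1·2 = 4.60 → v = 2.14 m/s
t = (v − v₀)/a = (2.14 − 3.00)/-1.1 = 0.777 s

Phase 4 (constant speed): v₀ = 2.14 m/s, a = 0 m/s².
v = v₀ + at = 2.14 + (0)(5.5) = 2.14 m/s
Δx = v₀t + ½at² = 2.14·5.5 + 0.5·0·5.5² = 11.8 m
Total time = 2.00 + 15.7 + 0.777 + 5.50 = 23.9 s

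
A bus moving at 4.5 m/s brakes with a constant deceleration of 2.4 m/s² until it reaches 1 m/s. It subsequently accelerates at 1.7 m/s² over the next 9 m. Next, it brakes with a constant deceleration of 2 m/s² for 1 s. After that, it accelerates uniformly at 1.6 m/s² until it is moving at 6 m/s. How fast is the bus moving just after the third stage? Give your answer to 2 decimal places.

Phase 1 (decelerating): v₀ = 4.50 m/s, a = -2.4 m/s².
v = v₀ + at → t = (1 − 4.50) / -2.4 = 1.46 s
v² = v₀² + 2aΔx → Δx = (1² − 4.50²)/(2·-2.4) = 4.01 m

Phase 2 (accelerating): v₀ = 1.00 m/s, a = 1.7 m/s².
v² = v₀² + 2aΔx = 1.00² + 2·1.7·9 = 31.6 → v = 5.62 m/s
t = (v − v₀)/a = (5.62 − 1.00)/1.7 = 2.72 s

Phase 3 (decelerating): v₀ = 5.62 m/s, a = -2 m/s².
v = v₀ + at = 5.62 + (-2)(1) = 3.62 m/s
Δx = v₀t + ½at² = 5.62·1 + 0.5·-2·1² = 4.62 m
Speed at end of phase 3 = 3.62 m/s

3.62 m/s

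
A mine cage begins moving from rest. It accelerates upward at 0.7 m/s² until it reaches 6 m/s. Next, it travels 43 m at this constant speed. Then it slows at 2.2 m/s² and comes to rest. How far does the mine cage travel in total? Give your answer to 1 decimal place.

Phase 1 (accelerating): v₀ = 0 m/s, a = 0.7 m/s².
v = v₀ + at → t = (6 − 0) / 0.7 = 8.57 s
v² = v₀² + 2aΔx → Δx = (6² − 0²)/(2·0.7) = 25.7 m

Phase 2 (constant speed): v₀ = 6.00 m/s, a = 0 m/s².
Constant speed: t = d/v = 43/6.00 = 7.17 s

Phase 3 (decelerating): v₀ = 6.00 m/s, a = -2.2 m/s².
v = v₀ + at → t = (0 − 6.00) / -2.2 = 2.73 s
v² = v₀² + 2aΔx → Δx = (0² − 6.00²)/(2·-2.2) = 8.18 m
Total distance = 25.7 + 43.0 + 8.18 = 76.9 m

76.9 m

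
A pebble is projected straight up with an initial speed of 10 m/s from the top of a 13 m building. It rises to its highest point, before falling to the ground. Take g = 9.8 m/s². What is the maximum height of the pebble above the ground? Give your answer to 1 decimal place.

Phase 1 (rising): v₀ = 10.0 m/s, a = -9.8 m/s².
v = v₀ + at → t = (0 − 10.0) / -9.8 = 1.02 s
v² = v₀² + 2aΔx → Δx = (0² − 10.0²)/(2·-9.8) = 5.10 m
Maximum height = 13 + 5.10 = 18.1 m

18.1 m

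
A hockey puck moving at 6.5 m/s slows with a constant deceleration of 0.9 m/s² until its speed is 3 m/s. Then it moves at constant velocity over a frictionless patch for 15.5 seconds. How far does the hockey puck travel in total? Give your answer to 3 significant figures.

65.0 m

Phase 1 (decelerating): v₀ = 6.50 m/s, a = -0.9 m/s².
v = v₀ + at → t = (3 − 6.50) / -0.9 = 3.89 s
v² = v₀² + 2aΔx → Δx = (3² − 6.50²)/(2·-0.9) = 18.5 m

Phase 2 (constant speed): v₀ = 3.00 m/s, a = 0 m/s².
v = v₀ + at = 3.00 + (0)(15.5) = 3.00 m/s
Δx = v₀t + ½at² = 3.00·15.5 + 0.5·0·15.5² = 46.5 m
Total distance = 18.5 + 46.5 = 65.0 m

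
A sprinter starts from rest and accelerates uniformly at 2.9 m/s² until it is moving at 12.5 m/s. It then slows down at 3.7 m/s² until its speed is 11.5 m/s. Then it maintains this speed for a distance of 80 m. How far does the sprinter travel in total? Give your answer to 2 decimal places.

110.18 m

Phase 1 (accelerating): v₀ = 0 m/s, a = 2.9 m/s².
v = v₀ + at → t = (12.5 − 0) / 2.9 = 4.31 s
v² = v₀² + 2aΔx → Δx = (12.5² − 0²)/(2·2.9) = 26.9 m

Phase 2 (decelerating): v₀ = 12.5 m/s, a = -3.7 m/s².
v = v₀ + at → t = (11.5 − 12.5) / -3.7 = 0.270 s
v² = v₀² + 2aΔx → Δx = (11.5² − 12.5²)/(2·-3.7) = 3.24 m

Phase 3 (constant speed): v₀ = 11.5 m/s, a = 0 m/s².
Constant speed: t = d/v = 80/11.5 = 6.96 s
Total distance = 26.9 + 3.24 + 80.0 = 110 m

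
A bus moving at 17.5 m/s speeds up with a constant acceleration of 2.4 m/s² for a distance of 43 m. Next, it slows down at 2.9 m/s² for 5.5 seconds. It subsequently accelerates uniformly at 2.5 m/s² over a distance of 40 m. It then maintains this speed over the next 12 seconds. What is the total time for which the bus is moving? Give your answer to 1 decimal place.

23.2 s

Phase 1 (accelerating): v₀ = 17.5 m/s, a = 2.4 m/s².
v² = v₀² + 2aΔx = 17.5² + 2·2.4·43 = 513 → v = 22.6 m/s
t = (v − v₀)/a = (22.6 − 17.5)/2.4 = 2.14 s

Phase 2 (decelerating): v₀ = 22.6 m/s, a = -2.9 m/s².
v = v₀ + at = 22.6 + (-2.9)(5.5) = 6.69 m/s
Δx = v₀t + ½at² = 22.6·5.5 + 0.5·-2.9·5.5² = 80.7 m

Phase 3 (accelerating): v₀ = 6.69 m/s, a = 2.5 m/s².
v² = v₀² + 2aΔx = 6.69² + 2·2.5·40 = 245 → v = 15.6 m/s
t = (v − v₀)/a = (15.6 − 6.69)/2.5 = 3.58 s

Phase 4 (constant speed): v₀ = 15.6 m/s, a = 0 m/s².
v = v₀ + at = 15.6 + (0)(12) = 15.6 m/s
Δx = v₀t + ½at² = 15.6·12 + 0.5·0·12² = 188 m
Total time = 2.14 + 5.50 + 3.58 + 12.0 = 23.2 s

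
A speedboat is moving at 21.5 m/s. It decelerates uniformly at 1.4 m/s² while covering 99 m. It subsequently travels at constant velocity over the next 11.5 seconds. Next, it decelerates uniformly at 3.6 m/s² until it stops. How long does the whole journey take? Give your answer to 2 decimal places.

20.92 s

Phase 1 (decelerating): v₀ = 21.5 m/s, a = -1.4 m/s².
v² = v₀² + 2aΔx = 21.5² + 2·-1.4·99 = 185 → v = 13.6 m/s
t = (v − v₀)/a = (13.6 − 21.5)/-1.4 = 5.64 s

Phase 2 (constant speed): v₀ = 13.6 m/s, a = 0 m/s².
v = v₀ + at = 13.6 + (0)(11.5) = 13.6 m/s
Δx = v₀t + ½at² = 13.6·11.5 + 0.5·0·11.5² = 156 m

Phase 3 (decelerating): v₀ = 13.6 m/s, a = -3.6 m/s².
v = v₀ + at → t = (0 − 13.6) / -3.6 = 3.78 s
v² = v₀² + 2aΔx → Δx = (0² − 13.6²)/(2·-3.6) = 25.7 m
Total time = 5.64 + 11.5 + 3.78 = 20.9 s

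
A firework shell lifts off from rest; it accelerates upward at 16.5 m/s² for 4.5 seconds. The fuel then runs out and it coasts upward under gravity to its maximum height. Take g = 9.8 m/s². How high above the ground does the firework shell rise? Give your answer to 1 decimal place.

Phase 1 (powered ascent): v₀ = 0 m/s, a = 16.5 m/s².
v = v₀ + at = 0 + (16.5)(4.5) = 74.2 m/s
Δx = v₀t + ½at² = 0·4.5 + 0.5·16.5·4.5² = 167 m

Phase 2 (coasting upward): v₀ = 74.2 m/s, a = -9.8 m/s².
v = v₀ + at → t = (0 − 74.2) / -9.8 = 7.58 s
v² = v₀² + 2aΔx → Δx = (0² − 74.2²)/(2·-9.8) = 281 m
Maximum height = 167 + 281 = 448 m

448.3 m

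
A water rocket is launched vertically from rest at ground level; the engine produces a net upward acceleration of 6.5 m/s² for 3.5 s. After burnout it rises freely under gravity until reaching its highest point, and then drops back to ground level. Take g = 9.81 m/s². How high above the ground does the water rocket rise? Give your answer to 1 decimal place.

Phase 1 (powered ascent): v₀ = 0 m/s, a = 6.5 m/s².
v = v₀ + at = 0 + (6.5)(3.5) = 22.8 m/s
Δx = v₀t + ½at² = 0·3.5 + 0.5·6.5·3.5² = 39.8 m

Phase 2 (coasting upward): v₀ = 22.8 m/s, a = -9.81 m/s².
v = v₀ + at → t = (0 − 22.8) / -9.81 = 2.32 s
v² = v₀² + 2aΔx → Δx = (0² − 22.8²)/(2·-9.81) = 26.4 m
Maximum height = 39.8 + 26.4 = 66.2 m

66.2 m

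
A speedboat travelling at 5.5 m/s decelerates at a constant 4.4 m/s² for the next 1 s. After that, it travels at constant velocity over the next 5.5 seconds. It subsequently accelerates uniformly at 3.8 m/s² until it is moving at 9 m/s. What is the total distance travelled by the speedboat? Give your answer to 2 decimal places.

Phase 1 (decelerating): v₀ = 5.50 m/s, a = -4.4 m/s².
v = v₀ + at = 5.50 + (-4.4)(1) = 1.10 m/s
Δx = v₀t + ½at² = 5.50·1 + 0.5·-4.4·1² = 3.30 m

Phase 2 (constant speed): v₀ = 1.10 m/s, a = 0 m/s².
v = v₀ + at = 1.10 + (0)(5.5) = 1.10 m/s
Δx = v₀t + ½at² = 1.10·5.5 + 0.5·0·5.5² = 6.05 m

Phase 3 (accelerating): v₀ = 1.10 m/s, a = 3.8 m/s².
v = v₀ + at → t = (9 − 1.10) / 3.8 = 2.08 s
v² = v₀² + 2aΔx → Δx = (9² − 1.10²)/(2·3.8) = 10.5 m
Total distance = 3.30 + 6.05 + 10.5 = 19.8 m

19.85 m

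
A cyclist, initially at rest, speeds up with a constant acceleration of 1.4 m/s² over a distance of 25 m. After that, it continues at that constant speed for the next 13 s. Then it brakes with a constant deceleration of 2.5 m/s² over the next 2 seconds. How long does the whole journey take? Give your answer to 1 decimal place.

Phase 1 (accelerating): v₀ = 0 m/s, a = 1.4 m/s².
v² = v₀² + 2aΔx = 0² + 2·1.4·25 = 70.0 → v = 8.37 m/s
t = (v − v₀)/a = (8.37 − 0)/1.4 = 5.98 s

Phase 2 (constant speed): v₀ = 8.37 m/s, a = 0 m/s².
v = v₀ + at = 8.37 + (0)(13) = 8.37 m/s
Δx = v₀t + ½at² = 8.37·13 + 0.5·0·13² = 109 m

Phase 3 (decelerating): v₀ = 8.37 m/s, a = -2.5 m/s².
v = v₀ + at = 8.37 + (-2.5)(2) = 3.37 m/s
Δx = v₀t + ½at² = 8.37·2 + 0.5·-2.5·2² = 11.7 m
Total time = 5.98 + 13.0 + 2.00 = 21.0 s

21.0 s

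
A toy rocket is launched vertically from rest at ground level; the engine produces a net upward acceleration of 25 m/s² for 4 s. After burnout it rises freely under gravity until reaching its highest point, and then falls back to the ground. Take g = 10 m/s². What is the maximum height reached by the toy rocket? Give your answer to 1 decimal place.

700.0 m

Phase 1 (powered ascent): v₀ = 0 m/s, a = 25 m/s².
v = v₀ + at = 0 + (25)(4) = 100 m/s
Δx = v₀t + ½at² = 0·4 + 0.5·25·4² = 200 m

Phase 2 (coasting upward): v₀ = 100 m/s, a = -10 m/s².
v = v₀ + at → t = (0 − 100) / -10 = 10.0 s
v² = v₀² + 2aΔx → Δx = (0² − 100²)/(2·-10) = 500 m
Maximum height = 200 + 500 = 700 m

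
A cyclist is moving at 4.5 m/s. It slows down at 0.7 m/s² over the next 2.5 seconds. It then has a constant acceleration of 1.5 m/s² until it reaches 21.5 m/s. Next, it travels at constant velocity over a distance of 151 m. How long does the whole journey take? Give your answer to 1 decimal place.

22.0 s

Phase 1 (decelerating): v₀ = 4.50 m/s, a = -0.7 m/s².
v = v₀ + at = 4.50 + (-0.7)(2.5) = 2.75 m/s
Δx = v₀t + ½at² = 4.50·2.5 + 0.5·-0.7·2.5² = 9.06 m

Phase 2 (accelerating): v₀ = 2.75 m/s, a = 1.5 m/s².
v = v₀ + at → t = (21.5 − 2.75) / 1.5 = 12.5 s
v² = v₀² + 2aΔx → Δx = (21.5² − 2.75²)/(2·1.5) = 152 m

Phase 3 (constant speed): v₀ = 21.5 m/s, a = 0 m/s².
Constant speed: t = d/v = 151/21.5 = 7.02 s
Total time = 2.50 + 12.5 + 7.02 = 22.0 s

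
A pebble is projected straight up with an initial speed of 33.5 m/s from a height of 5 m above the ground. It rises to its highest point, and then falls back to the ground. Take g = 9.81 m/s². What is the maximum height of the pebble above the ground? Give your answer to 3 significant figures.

Phase 1 (rising): v₀ = 33.5 m/s, a = -9.81 m/s².
v = v₀ + at → t = (0 − 33.5) / -9.81 = 3.41 s
v² = v₀² + 2aΔx → Δx = (0² − 33.5²)/(2·-9.81) = 57.2 m
Maximum height = 5 + 57.2 = 62.2 m

62.2 m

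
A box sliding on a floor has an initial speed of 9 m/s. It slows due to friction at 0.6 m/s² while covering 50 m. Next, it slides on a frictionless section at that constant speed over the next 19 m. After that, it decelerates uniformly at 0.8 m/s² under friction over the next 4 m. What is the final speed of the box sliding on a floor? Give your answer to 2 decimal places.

Phase 1 (decelerating): v₀ = 9.00 m/s, a = -0.6 m/s².
v² = v₀² + 2aΔx = 9.00² + 2·-0.6·50 = 21.0 → v = 4.58 m/s
t = (v − v₀)/a = (4.58 − 9.00)/-0.6 = 7.36 s

Phase 2 (constant speed): v₀ = 4.58 m/s, a = 0 m/s².
Constant speed: t = d/v = 19/4.58 = 4.15 s

Phase 3 (decelerating): v₀ = 4.58 m/s, a = -0.8 m/s².
v² = v₀² + 2aΔx = 4.58² + 2·-0.8·4 = 14.6 → v = 3.82 m/s
t = (v − v₀)/a = (3.82 − 4.58)/-0.8 = 0.952 s
Final speed = 3.82 m/s

3.82 m/s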